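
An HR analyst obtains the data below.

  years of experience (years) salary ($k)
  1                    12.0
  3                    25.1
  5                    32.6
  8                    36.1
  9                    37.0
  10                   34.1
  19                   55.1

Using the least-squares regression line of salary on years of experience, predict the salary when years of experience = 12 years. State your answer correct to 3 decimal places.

41.814

n = 7, Σx = 55, Σy = 232, Σxy = 2260, Σx² = 641
Sxx = Σx² − (Σx)²/n = 641 − 432.142857 = 208.857143
Sxy = Σxy − (Σx)(Σy)/n = 2260 − 1822.857143 = 437.142857
b = Sxy/Sxx = 437.142857/208.857143 = 2.093023
a = ȳ − b·x̄ = 33.142857 − 2.093023·7.857143 = 16.697674
ŷ(12) = a + b·12 = 16.697674 + 2.093023·12 = 41.813953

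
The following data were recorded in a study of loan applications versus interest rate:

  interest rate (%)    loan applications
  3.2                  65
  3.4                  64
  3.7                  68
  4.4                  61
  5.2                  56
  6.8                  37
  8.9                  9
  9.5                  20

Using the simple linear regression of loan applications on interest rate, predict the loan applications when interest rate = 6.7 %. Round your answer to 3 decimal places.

38.092

n = 8, Σx = 45.1, Σy = 380, Σxy = 1758.5, Σx² = 297.59
Sxx = Σx² − (Σx)²/n = 297.59 − 254.25125 = 43.33875
Sxy = Σxy − (Σx)(Σy)/n = 1758.5 − 2142.25 = -383.75
b = Sxy/Sxx = -383.75/43.33875 = -8.854662
a = ȳ − b·x̄ = 47.5 − (-8.854662)·5.6375 = 97.418159
ŷ(6.7) = a + b·6.7 = 97.418159 + (-8.854662)·6.7 = 38.091921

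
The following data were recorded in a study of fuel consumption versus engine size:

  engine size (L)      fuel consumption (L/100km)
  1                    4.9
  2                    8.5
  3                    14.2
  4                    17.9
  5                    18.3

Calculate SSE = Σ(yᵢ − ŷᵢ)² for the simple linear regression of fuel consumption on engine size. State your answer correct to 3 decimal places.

8.068

n = 5, Σx = 15, Σy = 63.8, Σxy = 227.6, Σx² = 55, Σy² = 953.2
Sxx = Σx² − (Σx)²/n = 55 − 45 = 10
Sxy = Σxy − (Σx)(Σy)/n = 227.6 − 191.4 = 36.2
Syy = Σy² − (Σy)²/n = 953.2 − 814.088 = 139.112
b = Sxy/Sxx = 36.2/10 = 3.62
SSE = Syy − b·Sxy = 139.112 − 3.62·36.2 = 8.068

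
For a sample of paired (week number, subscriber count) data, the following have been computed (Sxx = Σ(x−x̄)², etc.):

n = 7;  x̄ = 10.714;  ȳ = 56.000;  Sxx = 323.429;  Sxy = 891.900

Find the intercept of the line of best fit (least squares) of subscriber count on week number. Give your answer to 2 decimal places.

26.45

b = Sxy/Sxx = 891.9/323.429 = 2.757638
a = ȳ − b·x̄ = 56 − 2.757638·10.714 = 26.454670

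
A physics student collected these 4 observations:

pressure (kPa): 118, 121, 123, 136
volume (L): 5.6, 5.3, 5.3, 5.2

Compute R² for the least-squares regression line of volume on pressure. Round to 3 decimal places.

n = 4, Σx = 498, Σy = 21.4, Σxy = 2661.2, Σx² = 62190, Σy² = 114.58
Sxx = Σx² − (Σx)²/n = 62190 − 62001 = 189
Sxy = Σxy − (Σx)(Σy)/n = 2661.2 − 2664.3 = -3.1
Syy = Σy² − (Σy)²/n = 114.58 − 114.49 = 0.09
R² = Sxy²/(Sxx·Syy) = (-3.1)²/(189·0.09) = 0.564962

0.565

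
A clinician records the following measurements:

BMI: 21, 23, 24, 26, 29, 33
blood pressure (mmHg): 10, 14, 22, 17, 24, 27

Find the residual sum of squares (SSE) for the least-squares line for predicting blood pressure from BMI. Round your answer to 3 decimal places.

45.240

n = 6, Σx = 156, Σy = 114, Σxy = 3089, Σx² = 4152, Σy² = 2374
Sxx = Σx² − (Σx)²/n = 4152 − 4056 = 96
Sxy = Σxy − (Σx)(Σy)/n = 3089 − 2964 = 125
Syy = Σy² − (Σy)²/n = 2374 − 2166 = 208
b = Sxy/Sxx = 125/96 = 1.302083
SSE = Syy − b·Sxy = 208 − 1.302083·125 = 45.239583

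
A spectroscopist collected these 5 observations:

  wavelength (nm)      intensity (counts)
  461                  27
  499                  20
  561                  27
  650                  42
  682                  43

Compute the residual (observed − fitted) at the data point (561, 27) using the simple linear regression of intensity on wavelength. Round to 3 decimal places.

-3.872

n = 5, Σx = 2853, Σy = 159, Σxy = 94200, Σx² = 1663867
Sxx = Σx² − (Σx)²/n = 1663867 − 1627921.8 = 35945.2
Sxy = Σxy − (Σx)(Σy)/n = 94200 − 90725.4 = 3474.6
b = Sxy/Sxx = 3474.6/35945.2 = 0.096664
a = ȳ − b·x̄ = 31.8 − 0.096664·570.6 = -23.356370
ŷ(561) = -23.356370 + 0.096664·561 = 30.872027
residual = y − ŷ = 27 − 30.872027 = -3.872027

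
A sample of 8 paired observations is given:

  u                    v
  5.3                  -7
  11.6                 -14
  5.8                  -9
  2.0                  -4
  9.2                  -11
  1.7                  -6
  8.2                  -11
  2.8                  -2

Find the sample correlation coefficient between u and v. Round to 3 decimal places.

-0.930

n = 8, Σx = 46.6, Σy = -64, Σxy = -466.9, Σx² = 362.9, Σy² = 624
Sxx = Σx² − (Σx)²/n = 362.9 − 271.445 = 91.455
Sxy = Σxy − (Σx)(Σy)/n = -466.9 − (-372.8) = -94.1
Syy = Σy² − (Σy)²/n = 624 − 512 = 112
r = Sxy/√(Sxx·Syy) = -94.1/√(10242.96) = -94.1/101.207510 = -0.929773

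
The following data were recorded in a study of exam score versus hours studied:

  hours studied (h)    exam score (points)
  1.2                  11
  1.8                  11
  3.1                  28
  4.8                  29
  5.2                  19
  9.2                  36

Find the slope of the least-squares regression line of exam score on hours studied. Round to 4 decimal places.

2.9287

n = 6, Σx = 25.3, Σy = 134, Σxy = 689, Σx² = 149.01
Sxx = Σx² − (Σx)²/n = 149.01 − 106.681667 = 42.328333
Sxy = Σxy − (Σx)(Σy)/n = 689 − 565.033333 = 123.966667
b = Sxy/Sxx = 123.966667/42.328333 = 2.928692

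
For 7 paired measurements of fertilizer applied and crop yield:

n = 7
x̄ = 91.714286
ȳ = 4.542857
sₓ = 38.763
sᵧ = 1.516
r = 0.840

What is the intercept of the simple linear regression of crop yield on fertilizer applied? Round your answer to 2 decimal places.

1.53

b = r · sᵧ/sₓ = 0.84 · 1.516/38.763 = 0.032852
a = ȳ − b·x̄ = 4.542857 − 0.032852·91.714286 = 1.529864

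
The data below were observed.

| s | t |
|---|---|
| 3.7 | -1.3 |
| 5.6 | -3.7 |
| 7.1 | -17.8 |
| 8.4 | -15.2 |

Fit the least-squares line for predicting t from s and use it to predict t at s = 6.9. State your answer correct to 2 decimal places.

-12.01

n = 4, Σx = 24.8, Σy = -38, Σxy = -279.59, Σx² = 166.02
Sxx = Σx² − (Σx)²/n = 166.02 − 153.76 = 12.26
Sxy = Σxy − (Σx)(Σy)/n = -279.59 − (-235.6) = -43.99
b = Sxy/Sxx = -43.99/12.26 = -3.588091
a = ȳ − b·x̄ = -9.5 − (-3.588091)·6.2 = 12.746166
ŷ(6.9) = a + b·6.9 = 12.746166 + (-3.588091)·6.9 = -12.011664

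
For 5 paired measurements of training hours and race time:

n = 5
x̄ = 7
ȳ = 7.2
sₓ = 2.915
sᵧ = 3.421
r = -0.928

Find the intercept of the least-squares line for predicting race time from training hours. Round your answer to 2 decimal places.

14.82

b = r · sᵧ/sₓ = -0.928 · 3.421/2.915 = -1.089087
a = ȳ − b·x̄ = 7.2 − (-1.089087)·7 = 14.823608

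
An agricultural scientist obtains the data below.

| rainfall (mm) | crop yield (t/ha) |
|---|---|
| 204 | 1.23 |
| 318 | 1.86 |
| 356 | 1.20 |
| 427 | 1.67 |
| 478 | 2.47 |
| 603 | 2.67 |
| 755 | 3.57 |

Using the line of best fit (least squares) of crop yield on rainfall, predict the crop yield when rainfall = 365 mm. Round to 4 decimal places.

1.7330

n = 7, Σx = 3141, Σy = 14.67, Σxy = 7468.71, Σx² = 1613923
Sxx = Σx² − (Σx)²/n = 1613923 − 1409411.571429 = 204511.428571
Sxy = Σxy − (Σx)(Σy)/n = 7468.71 − 6582.638571 = 886.071429
b = Sxy/Sxx = 886.071429/204511.428571 = 0.004333
a = ȳ − b·x̄ = 2.095714 − 0.004333·448.714286 = 0.151603
ŷ(365) = a + b·365 = 0.151603 + 0.004333·365 = 1.733012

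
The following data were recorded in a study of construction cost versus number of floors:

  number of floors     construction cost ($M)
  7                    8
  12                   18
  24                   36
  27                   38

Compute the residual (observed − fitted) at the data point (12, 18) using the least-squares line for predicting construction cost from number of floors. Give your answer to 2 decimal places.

n = 4, Σx = 70, Σy = 100, Σxy = 2162, Σx² = 1498
Sxx = Σx² − (Σx)²/n = 1498 − 1225 = 273
Sxy = Σxy − (Σx)(Σy)/n = 2162 − 1750 = 412
b = Sxy/Sxx = 412/273 = 1.509158
a = ȳ − b·x̄ = 25 − 1.509158·17.5 = -1.410256
ŷ(12) = -1.410256 + 1.509158·12 = 16.699634
residual = y − ŷ = 18 − 16.699634 = 1.300366

1.30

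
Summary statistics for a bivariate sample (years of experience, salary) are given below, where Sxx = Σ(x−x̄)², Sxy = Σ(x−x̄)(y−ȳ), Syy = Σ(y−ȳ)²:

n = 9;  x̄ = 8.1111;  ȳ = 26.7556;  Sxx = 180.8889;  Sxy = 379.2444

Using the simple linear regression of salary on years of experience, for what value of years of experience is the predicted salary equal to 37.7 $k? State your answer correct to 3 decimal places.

13.331

b = Sxy/Sxx = 379.2444/180.8889 = 2.096560
a = ȳ − b·x̄ = 26.7556 − 2.096560·8.1111 = 9.750194
Set a + b·x = 37.7: x = (37.7 − 9.750194) / 2.096560 = 13.331271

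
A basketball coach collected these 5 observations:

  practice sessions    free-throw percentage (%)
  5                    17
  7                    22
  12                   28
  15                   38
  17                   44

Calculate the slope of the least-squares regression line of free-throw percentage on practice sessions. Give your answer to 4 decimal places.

2.1393

n = 5, Σx = 56, Σy = 149, Σxy = 1893, Σx² = 732
Sxx = Σx² − (Σx)²/n = 732 − 627.2 = 104.8
Sxy = Σxy − (Σx)(Σy)/n = 1893 − 1668.8 = 224.2
b = Sxy/Sxx = 224.2/104.8 = 2.139313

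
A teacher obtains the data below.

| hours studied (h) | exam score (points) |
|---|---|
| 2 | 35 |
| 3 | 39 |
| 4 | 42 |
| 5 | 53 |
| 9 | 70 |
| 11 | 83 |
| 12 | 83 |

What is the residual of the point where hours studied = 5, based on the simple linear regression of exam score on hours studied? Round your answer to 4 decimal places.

n = 7, Σx = 46, Σy = 405, Σxy = 3159, Σx² = 400
Sxx = Σx² − (Σx)²/n = 400 − 302.285714 = 97.714286
Sxy = Σxy − (Σx)(Σy)/n = 3159 − 2661.428571 = 497.571429
b = Sxy/Sxx = 497.571429/97.714286 = 5.092105
a = ȳ − b·x̄ = 57.857143 − 5.092105·6.571429 = 24.394737
ŷ(5) = 24.394737 + 5.092105·5 = 49.855263
residual = y − ŷ = 53 − 49.855263 = 3.144737

3.1447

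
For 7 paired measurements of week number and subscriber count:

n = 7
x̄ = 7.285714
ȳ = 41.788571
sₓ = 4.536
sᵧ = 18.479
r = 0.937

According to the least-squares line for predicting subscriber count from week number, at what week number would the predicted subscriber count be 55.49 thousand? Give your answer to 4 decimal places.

10.8751

b = r · sᵧ/sₓ = 0.937 · 18.479/4.536 = 3.817201
a = ȳ − b·x̄ = 41.788571 − 3.817201·7.285714 = 13.977537
Set a + b·x = 55.49: x = (55.49 − 13.977537) / 3.817201 = 10.875106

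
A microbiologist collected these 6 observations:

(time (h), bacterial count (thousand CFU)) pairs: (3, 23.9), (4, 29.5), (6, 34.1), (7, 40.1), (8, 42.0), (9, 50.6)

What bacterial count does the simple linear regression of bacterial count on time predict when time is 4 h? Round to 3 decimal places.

27.939

n = 6, Σx = 37, Σy = 220.2, Σxy = 1466.4, Σx² = 255
Sxx = Σx² − (Σx)²/n = 255 − 228.166667 = 26.833333
Sxy = Σxy − (Σx)(Σy)/n = 1466.4 − 1357.9 = 108.5
b = Sxy/Sxx = 108.5/26.833333 = 4.043478
a = ȳ − b·x̄ = 36.7 − 4.043478·6.166667 = 11.765217
ŷ(4) = a + b·4 = 11.765217 + 4.043478·4 = 27.939130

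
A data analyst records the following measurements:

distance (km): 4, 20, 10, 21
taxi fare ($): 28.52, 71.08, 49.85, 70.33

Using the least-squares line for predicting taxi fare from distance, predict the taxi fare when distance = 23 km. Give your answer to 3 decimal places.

77.483

n = 4, Σx = 55, Σy = 219.78, Σxy = 3511.11, Σx² = 957
Sxx = Σx² − (Σx)²/n = 957 − 756.25 = 200.75
Sxy = Σxy − (Σx)(Σy)/n = 3511.11 − 3021.975 = 489.135
b = Sxy/Sxx = 489.135/200.75 = 2.436538
a = ȳ − b·x̄ = 54.945 − 2.436538·13.75 = 21.442603
ŷ(23) = a + b·23 = 21.442603 + 2.436538·23 = 77.482976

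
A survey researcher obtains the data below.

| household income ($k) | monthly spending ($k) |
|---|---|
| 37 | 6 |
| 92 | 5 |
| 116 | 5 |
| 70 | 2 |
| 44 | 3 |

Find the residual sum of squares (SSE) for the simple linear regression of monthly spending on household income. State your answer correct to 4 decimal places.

10.6422

n = 5, Σx = 359, Σy = 21, Σxy = 1534, Σx² = 30125, Σy² = 99
Sxx = Σx² − (Σx)²/n = 30125 − 25776.2 = 4348.8
Sxy = Σxy − (Σx)(Σy)/n = 1534 − 1507.8 = 26.2
Syy = Σy² − (Σy)²/n = 99 − 88.2 = 10.8
b = Sxy/Sxx = 26.2/4348.8 = 0.006025
SSE = Syy − b·Sxy = 10.8 − 0.006025·26.2 = 10.642154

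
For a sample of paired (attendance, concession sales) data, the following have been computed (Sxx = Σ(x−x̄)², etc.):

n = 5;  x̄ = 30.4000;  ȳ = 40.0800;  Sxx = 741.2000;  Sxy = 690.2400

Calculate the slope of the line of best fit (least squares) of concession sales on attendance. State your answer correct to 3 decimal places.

0.931

b = Sxy/Sxx = 690.24/741.2 = 0.931247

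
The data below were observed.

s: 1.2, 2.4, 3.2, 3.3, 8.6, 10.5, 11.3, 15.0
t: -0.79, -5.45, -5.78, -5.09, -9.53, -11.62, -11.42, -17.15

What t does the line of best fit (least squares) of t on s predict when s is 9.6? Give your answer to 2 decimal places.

n = 8, Σx = 55.5, Σy = -66.83, Σxy = -639.585, Σx² = 565.23
Sxx = Σx² − (Σx)²/n = 565.23 − 385.03125 = 180.19875
Sxy = Σxy − (Σx)(Σy)/n = -639.585 − (-463.633125) = -175.951875
b = Sxy/Sxx = -175.951875/180.19875 = -0.976432
a = ȳ − b·x̄ = -8.35375 − (-0.976432)·6.9375 = -1.579751
ŷ(9.6) = a + b·9.6 = -1.579751 + (-0.976432)·9.6 = -10.953501

-10.95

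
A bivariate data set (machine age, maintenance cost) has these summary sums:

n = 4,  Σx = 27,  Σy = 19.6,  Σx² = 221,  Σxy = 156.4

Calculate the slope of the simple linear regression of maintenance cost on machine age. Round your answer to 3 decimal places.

0.622

Sxx = Σx² − (Σx)²/n = 221 − 182.25 = 38.75
Sxy = Σxy − (Σx)(Σy)/n = 156.4 − 132.3 = 24.1
b = Sxy/Sxx = 24.1/38.75 = 0.621935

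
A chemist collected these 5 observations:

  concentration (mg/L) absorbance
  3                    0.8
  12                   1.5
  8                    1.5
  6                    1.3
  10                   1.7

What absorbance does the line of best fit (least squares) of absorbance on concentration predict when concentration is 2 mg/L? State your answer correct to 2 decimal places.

0.87

n = 5, Σx = 39, Σy = 6.8, Σxy = 57.2, Σx² = 353
Sxx = Σx² − (Σx)²/n = 353 − 304.2 = 48.8
Sxy = Σxy − (Σx)(Σy)/n = 57.2 − 53.04 = 4.16
b = Sxy/Sxx = 4.16/48.8 = 0.085246
a = ȳ − b·x̄ = 1.36 − 0.085246·7.8 = 0.695082
ŷ(2) = a + b·2 = 0.695082 + 0.085246·2 = 0.865574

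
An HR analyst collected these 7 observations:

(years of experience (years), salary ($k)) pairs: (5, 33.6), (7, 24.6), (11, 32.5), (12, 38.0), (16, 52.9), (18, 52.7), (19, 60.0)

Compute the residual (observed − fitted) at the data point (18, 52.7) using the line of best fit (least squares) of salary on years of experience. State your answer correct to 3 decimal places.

-1.497

n = 7, Σx = 88, Σy = 294.3, Σxy = 4088.7, Σx² = 1280
Sxx = Σx² − (Σx)²/n = 1280 − 1106.285714 = 173.714286
Sxy = Σxy − (Σx)(Σy)/n = 4088.7 − 3699.771429 = 388.928571
b = Sxy/Sxx = 388.928571/173.714286 = 2.238898
a = ȳ − b·x̄ = 42.042857 − 2.238898·12.571429 = 13.896711
ŷ(18) = 13.896711 + 2.238898·18 = 54.196875
residual = y − ŷ = 52.7 − 54.196875 = -1.496875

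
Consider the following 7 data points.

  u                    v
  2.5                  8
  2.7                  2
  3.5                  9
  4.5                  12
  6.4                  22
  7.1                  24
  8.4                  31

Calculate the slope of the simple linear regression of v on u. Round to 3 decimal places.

n = 7, Σx = 35.1, Σy = 108, Σxy = 682.5, Σx² = 207.97
Sxx = Σx² − (Σx)²/n = 207.97 − 176.001429 = 31.968571
Sxy = Σxy − (Σx)(Σy)/n = 682.5 − 541.542857 = 140.957143
b = Sxy/Sxx = 140.957143/31.968571 = 4.409241

4.409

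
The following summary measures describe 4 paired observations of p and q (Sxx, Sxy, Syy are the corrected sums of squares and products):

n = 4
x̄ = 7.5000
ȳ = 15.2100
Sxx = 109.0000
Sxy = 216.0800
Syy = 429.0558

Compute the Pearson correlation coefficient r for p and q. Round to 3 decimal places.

0.999

r = Sxy/√(Sxx·Syy) = 216.08/√(46767.0822) = 216.08/216.256982 = 0.999182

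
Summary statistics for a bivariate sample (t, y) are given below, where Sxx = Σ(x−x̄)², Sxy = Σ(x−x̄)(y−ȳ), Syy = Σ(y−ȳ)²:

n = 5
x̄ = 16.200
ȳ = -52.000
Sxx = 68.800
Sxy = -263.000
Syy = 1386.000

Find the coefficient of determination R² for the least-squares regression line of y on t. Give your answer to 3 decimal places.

0.725

R² = Sxy²/(Sxx·Syy) = (-263)²/(68.8·1386) = 0.725370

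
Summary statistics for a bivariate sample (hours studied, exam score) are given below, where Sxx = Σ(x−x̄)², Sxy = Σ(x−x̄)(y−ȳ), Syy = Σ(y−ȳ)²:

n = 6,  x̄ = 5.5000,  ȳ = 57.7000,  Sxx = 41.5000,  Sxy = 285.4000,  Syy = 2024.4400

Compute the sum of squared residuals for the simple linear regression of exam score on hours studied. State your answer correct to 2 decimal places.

61.71

b = Sxy/Sxx = 285.4/41.5 = 6.877108
SSE = Syy − b·Sxy = 2024.44 − 6.877108·285.4 = 61.713253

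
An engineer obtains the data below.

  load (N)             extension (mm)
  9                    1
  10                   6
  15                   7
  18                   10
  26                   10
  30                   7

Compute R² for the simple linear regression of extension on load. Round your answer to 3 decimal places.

n = 6, Σx = 108, Σy = 41, Σxy = 824, Σx² = 2306, Σy² = 335
Sxx = Σx² − (Σx)²/n = 2306 − 1944 = 362
Sxy = Σxy − (Σx)(Σy)/n = 824 − 738 = 86
Syy = Σy² − (Σy)²/n = 335 − 280.166667 = 54.833333
R² = Sxy²/(Sxx·Syy) = (86)²/(362·54.833333) = 0.372601

0.373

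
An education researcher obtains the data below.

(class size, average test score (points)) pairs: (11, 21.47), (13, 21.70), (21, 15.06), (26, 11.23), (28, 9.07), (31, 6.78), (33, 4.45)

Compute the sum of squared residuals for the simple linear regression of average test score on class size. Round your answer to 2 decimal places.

n = 7, Σx = 163, Σy = 89.76, Σxy = 1737.5, Σx² = 4241, Σy² = 1432.8032
Sxx = Σx² − (Σx)²/n = 4241 − 3795.571429 = 445.428571
Sxy = Σxy − (Σx)(Σy)/n = 1737.5 − 2090.125714 = -352.625714
Syy = Σy² − (Σy)²/n = 1432.8032 − 1150.979657 = 281.823543
b = Sxy/Sxx = -352.625714/445.428571 = -0.791655
SSE = Syy − b·Sxy = 281.823543 − (-0.791655)·(-352.625714) = 2.665666

2.67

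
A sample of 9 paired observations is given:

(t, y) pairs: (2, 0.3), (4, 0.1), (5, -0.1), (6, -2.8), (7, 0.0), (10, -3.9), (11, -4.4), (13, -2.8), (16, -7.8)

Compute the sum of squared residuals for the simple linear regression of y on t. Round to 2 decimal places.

13.10

n = 9, Σx = 74, Σy = -21.4, Σxy = -264.9, Σx² = 776, Σy² = 111.2
Sxx = Σx² − (Σx)²/n = 776 − 608.444444 = 167.555556
Sxy = Σxy − (Σx)(Σy)/n = -264.9 − (-175.955556) = -88.944444
Syy = Σy² − (Σy)²/n = 111.2 − 50.884444 = 60.315556
b = Sxy/Sxx = -88.944444/167.555556 = -0.530836
SSE = Syy − b·Sxy = 60.315556 − (-0.530836)·(-88.944444) = 13.100683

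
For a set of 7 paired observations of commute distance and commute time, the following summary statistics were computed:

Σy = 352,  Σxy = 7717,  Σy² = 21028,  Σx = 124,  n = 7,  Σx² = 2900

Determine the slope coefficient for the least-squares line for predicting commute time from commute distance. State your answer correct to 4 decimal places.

2.1062

Sxx = Σx² − (Σx)²/n = 2900 − 2196.571429 = 703.428571
Sxy = Σxy − (Σx)(Σy)/n = 7717 − 6235.428571 = 1481.571429
b = Sxy/Sxx = 1481.571429/703.428571 = 2.106214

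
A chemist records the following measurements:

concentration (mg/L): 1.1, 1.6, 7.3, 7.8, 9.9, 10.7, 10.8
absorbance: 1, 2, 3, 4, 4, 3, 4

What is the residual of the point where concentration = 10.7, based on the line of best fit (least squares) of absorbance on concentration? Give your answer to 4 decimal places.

-0.8958

n = 7, Σx = 49.2, Σy = 21, Σxy = 172.3, Σx² = 447.04
Sxx = Σx² − (Σx)²/n = 447.04 − 345.805714 = 101.234286
Sxy = Σxy − (Σx)(Σy)/n = 172.3 − 147.6 = 24.7
b = Sxy/Sxx = 24.7/101.234286 = 0.243988
a = ȳ − b·x̄ = 3 − 0.243988·7.028571 = 1.285110
ŷ(10.7) = 1.285110 + 0.243988·10.7 = 3.895786
residual = y − ŷ = 3 − 3.895786 = -0.895786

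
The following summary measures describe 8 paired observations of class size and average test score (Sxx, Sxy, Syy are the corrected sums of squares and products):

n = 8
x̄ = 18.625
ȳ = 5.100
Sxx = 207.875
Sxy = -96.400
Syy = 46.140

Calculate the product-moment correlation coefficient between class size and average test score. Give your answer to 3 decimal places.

-0.984

r = Sxy/√(Sxx·Syy) = -96.4/√(9591.3525) = -96.4/97.935451 = -0.984322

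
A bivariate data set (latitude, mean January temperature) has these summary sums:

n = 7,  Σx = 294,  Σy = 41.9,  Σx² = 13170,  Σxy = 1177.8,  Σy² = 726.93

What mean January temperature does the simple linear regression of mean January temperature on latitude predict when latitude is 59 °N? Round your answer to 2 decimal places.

Sxx = Σx² − (Σx)²/n = 13170 − 12348 = 822
Sxy = Σxy − (Σx)(Σy)/n = 1177.8 − 1759.8 = -582
b = Sxy/Sxx = -582/822 = -0.708029
a = ȳ − b·x̄ = 5.985714 − (-0.708029)·42 = 35.722941
ŷ(59) = a + b·59 = 35.722941 + (-0.708029)·59 = -6.050782

-6.05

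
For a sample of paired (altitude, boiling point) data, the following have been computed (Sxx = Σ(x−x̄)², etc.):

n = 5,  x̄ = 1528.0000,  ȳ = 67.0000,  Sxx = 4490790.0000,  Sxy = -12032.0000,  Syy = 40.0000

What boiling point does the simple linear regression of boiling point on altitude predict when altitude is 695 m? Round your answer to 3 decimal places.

69.232

b = Sxy/Sxx = -12032/4490790 = -0.002679
a = ȳ − b·x̄ = 67 − (-0.002679)·1528 = 71.093911
ŷ(695) = a + b·695 = 71.093911 + (-0.002679)·695 = 69.231825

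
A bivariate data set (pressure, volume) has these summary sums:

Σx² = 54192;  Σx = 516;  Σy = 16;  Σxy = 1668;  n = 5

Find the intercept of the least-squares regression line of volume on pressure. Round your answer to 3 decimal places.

Sxx = Σx² − (Σx)²/n = 54192 − 53251.2 = 940.8
Sxy = Σxy − (Σx)(Σy)/n = 1668 − 1651.2 = 16.8
b = Sxy/Sxx = 16.8/940.8 = 0.017857
a = ȳ − b·x̄ = 3.2 − 0.017857·103.2 = 1.357143

1.357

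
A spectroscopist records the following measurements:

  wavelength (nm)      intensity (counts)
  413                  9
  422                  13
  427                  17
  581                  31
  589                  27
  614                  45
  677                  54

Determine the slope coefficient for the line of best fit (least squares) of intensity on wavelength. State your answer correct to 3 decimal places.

0.146

n = 7, Σx = 3723, Σy = 196, Σxy = 114564, Σx² = 2050789
Sxx = Σx² − (Σx)²/n = 2050789 − 1980104.142857 = 70684.857143
Sxy = Σxy − (Σx)(Σy)/n = 114564 − 104244 = 10320
b = Sxy/Sxx = 10320/70684.857143 = 0.146000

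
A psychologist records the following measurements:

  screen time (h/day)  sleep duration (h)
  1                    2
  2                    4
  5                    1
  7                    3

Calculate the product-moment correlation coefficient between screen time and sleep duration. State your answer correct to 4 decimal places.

-0.1406

n = 4, Σx = 15, Σy = 10, Σxy = 36, Σx² = 79, Σy² = 30
Sxx = Σx² − (Σx)²/n = 79 − 56.25 = 22.75
Sxy = Σxy − (Σx)(Σy)/n = 36 − 37.5 = -1.5
Syy = Σy² − (Σy)²/n = 30 − 25 = 5
r = Sxy/√(Sxx·Syy) = -1.5/√(113.75) = -1.5/10.665365 = -0.140642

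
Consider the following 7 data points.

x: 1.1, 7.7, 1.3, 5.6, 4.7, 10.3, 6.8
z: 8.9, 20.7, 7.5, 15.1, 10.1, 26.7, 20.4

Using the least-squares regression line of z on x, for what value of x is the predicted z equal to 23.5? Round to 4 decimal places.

n = 7, Σx = 37.5, Σy = 109.4, Σxy = 724.69, Σx² = 267.97
Sxx = Σx² − (Σx)²/n = 267.97 − 200.892857 = 67.077143
Sxy = Σxy − (Σx)(Σy)/n = 724.69 − 586.071429 = 138.618571
b = Sxy/Sxx = 138.618571/67.077143 = 2.066555
a = ȳ − b·x̄ = 15.628571 − 2.066555·5.357143 = 4.557744
Set a + b·x = 23.5: x = (23.5 − 4.557744) / 2.066555 = 9.166105

9.1661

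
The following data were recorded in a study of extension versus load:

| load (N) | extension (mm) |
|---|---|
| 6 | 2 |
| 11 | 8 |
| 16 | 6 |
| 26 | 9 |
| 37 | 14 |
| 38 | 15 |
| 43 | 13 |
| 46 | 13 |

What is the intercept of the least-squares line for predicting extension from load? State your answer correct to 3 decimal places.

2.486

n = 8, Σx = 223, Σy = 80, Σxy = 2675, Σx² = 7867
Sxx = Σx² − (Σx)²/n = 7867 − 6216.125 = 1650.875
Sxy = Σxy − (Σx)(Σy)/n = 2675 − 2230 = 445
b = Sxy/Sxx = 445/1650.875 = 0.269554
a = ȳ − b·x̄ = 10 − 0.269554·27.875 = 2.486182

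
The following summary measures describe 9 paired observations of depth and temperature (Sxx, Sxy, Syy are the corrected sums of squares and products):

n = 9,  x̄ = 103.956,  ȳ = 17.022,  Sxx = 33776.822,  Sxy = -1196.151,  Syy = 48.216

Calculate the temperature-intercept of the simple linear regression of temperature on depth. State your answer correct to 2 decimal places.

b = Sxy/Sxx = -1196.151/33776.822 = -0.035413
a = ȳ − b·x̄ = 17.022 − (-0.035413)·103.956 = 20.703432

20.70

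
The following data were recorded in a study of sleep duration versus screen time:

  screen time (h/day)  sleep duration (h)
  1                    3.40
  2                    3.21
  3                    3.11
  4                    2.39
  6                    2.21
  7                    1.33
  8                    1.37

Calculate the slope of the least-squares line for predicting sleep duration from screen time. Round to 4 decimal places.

-0.3149

n = 7, Σx = 31, Σy = 17.02, Σxy = 62.24, Σx² = 179
Sxx = Σx² − (Σx)²/n = 179 − 137.285714 = 41.714286
Sxy = Σxy − (Σx)(Σy)/n = 62.24 − 75.374286 = -13.134286
b = Sxy/Sxx = -13.134286/41.714286 = -0.314863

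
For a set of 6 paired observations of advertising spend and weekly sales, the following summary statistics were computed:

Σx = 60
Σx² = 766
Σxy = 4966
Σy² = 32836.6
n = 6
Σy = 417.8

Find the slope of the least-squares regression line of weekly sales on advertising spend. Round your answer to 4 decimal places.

Sxx = Σx² − (Σx)²/n = 766 − 600 = 166
Sxy = Σxy − (Σx)(Σy)/n = 4966 − 4178 = 788
b = Sxy/Sxx = 788/166 = 4.746988

4.7470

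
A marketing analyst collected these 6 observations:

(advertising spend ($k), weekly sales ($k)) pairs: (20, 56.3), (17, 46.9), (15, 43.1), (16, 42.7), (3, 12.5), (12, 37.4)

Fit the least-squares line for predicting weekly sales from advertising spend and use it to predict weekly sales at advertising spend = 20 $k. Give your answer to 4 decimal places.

n = 6, Σx = 83, Σy = 238.9, Σxy = 3739.3, Σx² = 1323
Sxx = Σx² − (Σx)²/n = 1323 − 1148.166667 = 174.833333
Sxy = Σxy − (Σx)(Σy)/n = 3739.3 − 3304.783333 = 434.516667
b = Sxy/Sxx = 434.516667/174.833333 = 2.485319
a = ȳ − b·x̄ = 39.816667 − 2.485319·13.833333 = 5.436416
ŷ(20) = a + b·20 = 5.436416 + 2.485319·20 = 55.142803

55.1428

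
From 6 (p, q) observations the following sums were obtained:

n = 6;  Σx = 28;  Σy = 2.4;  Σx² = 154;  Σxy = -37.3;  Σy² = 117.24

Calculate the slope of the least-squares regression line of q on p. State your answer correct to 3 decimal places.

-2.079

Sxx = Σx² − (Σx)²/n = 154 − 130.666667 = 23.333333
Sxy = Σxy − (Σx)(Σy)/n = -37.3 − 11.2 = -48.5
b = Sxy/Sxx = -48.5/23.333333 = -2.078571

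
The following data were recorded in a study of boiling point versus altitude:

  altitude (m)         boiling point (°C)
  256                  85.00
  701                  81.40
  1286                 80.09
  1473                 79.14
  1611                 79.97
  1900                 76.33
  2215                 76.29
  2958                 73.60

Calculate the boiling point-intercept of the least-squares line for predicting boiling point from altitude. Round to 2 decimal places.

n = 8, Σx = 12400, Σy = 631.82, Σxy = 958940.18, Σx² = 24241772
Sxx = Σx² − (Σx)²/n = 24241772 − 19220000 = 5021772
Sxy = Σxy − (Σx)(Σy)/n = 958940.18 − 979321 = -20380.82
b = Sxy/Sxx = -20380.82/5021772 = -0.004058
a = ȳ − b·x̄ = 78.9775 − (-0.004058)·1550 = 85.268162

85.27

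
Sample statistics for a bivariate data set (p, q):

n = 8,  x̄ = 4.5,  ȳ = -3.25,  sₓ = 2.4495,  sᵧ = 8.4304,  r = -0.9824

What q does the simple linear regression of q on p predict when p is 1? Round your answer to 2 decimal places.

b = r · sᵧ/sₓ = -0.9824 · 8.4304/2.4495 = -3.381108
a = ȳ − b·x̄ = -3.25 − (-3.381108)·4.5 = 11.964988
ŷ(1) = a + b·1 = 11.964988 + (-3.381108)·1 = 8.583879

8.58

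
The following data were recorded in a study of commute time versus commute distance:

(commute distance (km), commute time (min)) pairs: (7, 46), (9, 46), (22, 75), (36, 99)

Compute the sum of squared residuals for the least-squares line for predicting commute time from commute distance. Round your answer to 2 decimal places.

11.81

n = 4, Σx = 74, Σy = 266, Σxy = 5950, Σx² = 1910, Σy² = 19658
Sxx = Σx² − (Σx)²/n = 1910 − 1369 = 541
Sxy = Σxy − (Σx)(Σy)/n = 5950 − 4921 = 1029
Syy = Σy² − (Σy)²/n = 19658 − 17689 = 1969
b = Sxy/Sxx = 1029/541 = 1.902033
SSE = Syy − b·Sxy = 1969 − 1.902033·1029 = 11.807763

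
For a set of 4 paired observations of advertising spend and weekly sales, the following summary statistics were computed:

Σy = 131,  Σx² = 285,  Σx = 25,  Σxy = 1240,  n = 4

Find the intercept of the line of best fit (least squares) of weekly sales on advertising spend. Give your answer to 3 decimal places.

12.301

Sxx = Σx² − (Σx)²/n = 285 − 156.25 = 128.75
Sxy = Σxy − (Σx)(Σy)/n = 1240 − 818.75 = 421.25
b = Sxy/Sxx = 421.25/128.75 = 3.271845
a = ȳ − b·x̄ = 32.75 − 3.271845·6.25 = 12.300971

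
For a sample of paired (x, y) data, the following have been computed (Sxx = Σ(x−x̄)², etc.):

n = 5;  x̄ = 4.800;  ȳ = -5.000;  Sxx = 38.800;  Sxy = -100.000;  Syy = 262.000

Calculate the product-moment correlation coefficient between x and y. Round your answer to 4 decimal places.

r = Sxy/√(Sxx·Syy) = -100/√(10165.6) = -100/100.824600 = -0.991821

-0.9918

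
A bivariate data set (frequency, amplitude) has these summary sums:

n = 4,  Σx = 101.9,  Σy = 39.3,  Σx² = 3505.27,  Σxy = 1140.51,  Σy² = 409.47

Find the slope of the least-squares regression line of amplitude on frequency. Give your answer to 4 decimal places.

Sxx = Σx² − (Σx)²/n = 3505.27 − 2595.9025 = 909.3675
Sxy = Σxy − (Σx)(Σy)/n = 1140.51 − 1001.1675 = 139.3425
b = Sxy/Sxx = 139.3425/909.3675 = 0.153230

0.1532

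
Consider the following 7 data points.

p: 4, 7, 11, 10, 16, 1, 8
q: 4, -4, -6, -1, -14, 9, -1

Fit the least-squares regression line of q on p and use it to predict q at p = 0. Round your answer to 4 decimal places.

n = 7, Σx = 57, Σy = -13, Σxy = -311, Σx² = 607
Sxx = Σx² − (Σx)²/n = 607 − 464.142857 = 142.857143
Sxy = Σxy − (Σx)(Σy)/n = -311 − (-105.857143) = -205.142857
b = Sxy/Sxx = -205.142857/142.857143 = -1.436
a = ȳ − b·x̄ = -1.857143 − (-1.436)·8.142857 = 9.836
ŷ(0) = a + b·0 = 9.836 + (-1.436)·0 = 9.836

9.8360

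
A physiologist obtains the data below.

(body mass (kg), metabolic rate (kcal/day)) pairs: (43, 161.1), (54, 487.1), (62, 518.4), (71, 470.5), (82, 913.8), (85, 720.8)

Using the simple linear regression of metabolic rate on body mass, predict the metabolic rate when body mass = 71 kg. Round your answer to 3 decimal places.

n = 6, Σx = 397, Σy = 3271.7, Σxy = 234976.6, Σx² = 27599
Sxx = Σx² − (Σx)²/n = 27599 − 26268.166667 = 1330.833333
Sxy = Σxy − (Σx)(Σy)/n = 234976.6 − 216477.483333 = 18499.116667
b = Sxy/Sxx = 18499.116667/1330.833333 = 13.900401
a = ȳ − b·x̄ = 545.283333 − 13.900401·66.166667 = -374.459850
ŷ(71) = a + b·71 = -374.459850 + 13.900401·71 = 612.468604

612.469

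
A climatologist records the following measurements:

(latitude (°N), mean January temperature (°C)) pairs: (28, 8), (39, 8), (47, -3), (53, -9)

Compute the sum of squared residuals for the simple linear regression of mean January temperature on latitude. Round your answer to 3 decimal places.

37.233

n = 4, Σx = 167, Σy = 4, Σxy = -82, Σx² = 7323, Σy² = 218
Sxx = Σx² − (Σx)²/n = 7323 − 6972.25 = 350.75
Sxy = Σxy − (Σx)(Σy)/n = -82 − 167 = -249
Syy = Σy² − (Σy)²/n = 218 − 4 = 214
b = Sxy/Sxx = -249/350.75 = -0.709907
SSE = Syy − b·Sxy = 214 − (-0.709907)·(-249) = 37.233072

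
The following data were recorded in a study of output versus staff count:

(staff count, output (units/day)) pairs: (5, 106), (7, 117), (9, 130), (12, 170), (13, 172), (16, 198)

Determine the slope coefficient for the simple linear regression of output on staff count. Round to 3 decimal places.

n = 6, Σx = 62, Σy = 893, Σxy = 9963, Σx² = 724
Sxx = Σx² − (Σx)²/n = 724 − 640.666667 = 83.333333
Sxy = Σxy − (Σx)(Σy)/n = 9963 − 9227.666667 = 735.333333
b = Sxy/Sxx = 735.333333/83.333333 = 8.824

8.824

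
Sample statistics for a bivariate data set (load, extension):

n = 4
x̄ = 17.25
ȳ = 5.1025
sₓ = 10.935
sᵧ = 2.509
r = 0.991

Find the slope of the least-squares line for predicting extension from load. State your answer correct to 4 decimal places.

0.2274

b = r · sᵧ/sₓ = 0.991 · 2.509/10.935 = 0.227382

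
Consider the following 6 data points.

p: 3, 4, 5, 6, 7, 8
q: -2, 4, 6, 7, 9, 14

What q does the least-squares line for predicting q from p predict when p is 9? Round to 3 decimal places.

15.933

n = 6, Σx = 33, Σy = 38, Σxy = 257, Σx² = 199
Sxx = Σx² − (Σx)²/n = 199 − 181.5 = 17.5
Sxy = Σxy − (Σx)(Σy)/n = 257 − 209 = 48
b = Sxy/Sxx = 48/17.5 = 2.742857
a = ȳ − b·x̄ = 6.333333 − 2.742857·5.5 = -8.752381
ŷ(9) = a + b·9 = -8.752381 + 2.742857·9 = 15.933333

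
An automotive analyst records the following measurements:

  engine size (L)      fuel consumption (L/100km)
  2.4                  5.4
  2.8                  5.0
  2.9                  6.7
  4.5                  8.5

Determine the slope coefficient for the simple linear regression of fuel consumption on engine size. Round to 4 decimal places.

1.5564

n = 4, Σx = 12.6, Σy = 25.6, Σxy = 84.64, Σx² = 42.26
Sxx = Σx² − (Σx)²/n = 42.26 − 39.69 = 2.57
Sxy = Σxy − (Σx)(Σy)/n = 84.64 − 80.64 = 4
b = Sxy/Sxx = 4/2.57 = 1.556420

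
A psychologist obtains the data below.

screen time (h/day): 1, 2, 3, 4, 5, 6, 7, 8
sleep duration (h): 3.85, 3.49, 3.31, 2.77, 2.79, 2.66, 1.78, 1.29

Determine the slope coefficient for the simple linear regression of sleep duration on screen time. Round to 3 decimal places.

n = 8, Σx = 36, Σy = 21.94, Σxy = 84.53, Σx² = 204
Sxx = Σx² − (Σx)²/n = 204 − 162 = 42
Sxy = Σxy − (Σx)(Σy)/n = 84.53 − 98.73 = -14.2
b = Sxy/Sxx = -14.2/42 = -0.338095

-0.338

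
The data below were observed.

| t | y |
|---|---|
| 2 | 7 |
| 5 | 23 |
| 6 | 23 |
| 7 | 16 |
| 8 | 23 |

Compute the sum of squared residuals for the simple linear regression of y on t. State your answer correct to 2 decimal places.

91.42

n = 5, Σx = 28, Σy = 92, Σxy = 563, Σx² = 178, Σy² = 1892
Sxx = Σx² − (Σx)²/n = 178 − 156.8 = 21.2
Sxy = Σxy − (Σx)(Σy)/n = 563 − 515.2 = 47.8
Syy = Σy² − (Σy)²/n = 1892 − 1692.8 = 199.2
b = Sxy/Sxx = 47.8/21.2 = 2.254717
SSE = Syy − b·Sxy = 199.2 − 2.254717·47.8 = 91.424528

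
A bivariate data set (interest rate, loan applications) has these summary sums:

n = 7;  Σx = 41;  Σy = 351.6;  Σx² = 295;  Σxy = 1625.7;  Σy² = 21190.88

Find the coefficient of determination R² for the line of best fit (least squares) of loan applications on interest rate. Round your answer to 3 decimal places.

Sxx = Σx² − (Σx)²/n = 295 − 240.142857 = 54.857143
Sxy = Σxy − (Σx)(Σy)/n = 1625.7 − 2059.371429 = -433.671429
Syy = Σy² − (Σy)²/n = 21190.88 − 17660.365714 = 3530.514286
R² = Sxy²/(Sxx·Syy) = (-433.671429)²/(54.857143·3530.514286) = 0.971070

0.971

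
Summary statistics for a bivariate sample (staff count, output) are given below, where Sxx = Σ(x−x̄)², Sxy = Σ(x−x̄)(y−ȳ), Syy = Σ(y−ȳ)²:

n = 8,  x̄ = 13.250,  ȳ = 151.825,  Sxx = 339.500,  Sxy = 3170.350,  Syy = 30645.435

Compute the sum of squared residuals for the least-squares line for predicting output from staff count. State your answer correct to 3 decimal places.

b = Sxy/Sxx = 3170.35/339.5 = 9.338292
SSE = Syy − b·Sxy = 30645.435 − 9.338292·3170.35 = 1039.782209

1039.782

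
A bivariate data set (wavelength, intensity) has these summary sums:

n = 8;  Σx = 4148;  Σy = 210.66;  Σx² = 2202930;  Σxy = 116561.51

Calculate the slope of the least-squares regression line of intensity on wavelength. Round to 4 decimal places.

Sxx = Σx² − (Σx)²/n = 2202930 − 2150738 = 52192
Sxy = Σxy − (Σx)(Σy)/n = 116561.51 − 109227.21 = 7334.3
b = Sxy/Sxx = 7334.3/52192 = 0.140525

0.1405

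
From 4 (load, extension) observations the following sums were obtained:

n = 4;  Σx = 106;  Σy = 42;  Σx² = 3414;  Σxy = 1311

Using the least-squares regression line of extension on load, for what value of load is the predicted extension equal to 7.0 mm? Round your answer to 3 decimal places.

Sxx = Σx² − (Σx)²/n = 3414 − 2809 = 605
Sxy = Σxy − (Σx)(Σy)/n = 1311 − 1113 = 198
b = Sxy/Sxx = 198/605 = 0.327273
a = ȳ − b·x̄ = 10.5 − 0.327273·26.5 = 1.827273
Set a + b·x = 7.0: x = (7.0 − 1.827273) / 0.327273 = 15.805556

15.806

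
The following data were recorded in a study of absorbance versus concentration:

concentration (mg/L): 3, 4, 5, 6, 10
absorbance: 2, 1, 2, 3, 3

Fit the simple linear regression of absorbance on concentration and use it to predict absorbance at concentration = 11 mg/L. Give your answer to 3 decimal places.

3.384

n = 5, Σx = 28, Σy = 11, Σxy = 68, Σx² = 186
Sxx = Σx² − (Σx)²/n = 186 − 156.8 = 29.2
Sxy = Σxy − (Σx)(Σy)/n = 68 − 61.6 = 6.4
b = Sxy/Sxx = 6.4/29.2 = 0.219178
a = ȳ − b·x̄ = 2.2 − 0.219178·5.6 = 0.972603
ŷ(11) = a + b·11 = 0.972603 + 0.219178·11 = 3.383562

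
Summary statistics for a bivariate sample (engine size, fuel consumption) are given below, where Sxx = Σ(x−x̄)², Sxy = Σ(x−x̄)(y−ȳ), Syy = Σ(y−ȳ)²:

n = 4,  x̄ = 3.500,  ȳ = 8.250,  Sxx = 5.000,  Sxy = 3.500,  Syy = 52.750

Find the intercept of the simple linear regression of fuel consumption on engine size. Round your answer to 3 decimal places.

5.800

b = Sxy/Sxx = 3.5/5 = 0.7
a = ȳ − b·x̄ = 8.25 − 0.7·3.5 = 5.8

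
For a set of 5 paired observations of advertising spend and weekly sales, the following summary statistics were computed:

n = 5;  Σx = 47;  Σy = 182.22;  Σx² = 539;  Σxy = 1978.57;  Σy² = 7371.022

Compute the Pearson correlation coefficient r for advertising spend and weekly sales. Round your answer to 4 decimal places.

0.9973

Sxx = Σx² − (Σx)²/n = 539 − 441.8 = 97.2
Sxy = Σxy − (Σx)(Σy)/n = 1978.57 − 1712.868 = 265.702
Syy = Σy² − (Σy)²/n = 7371.022 − 6640.82568 = 730.19632
r = Sxy/√(Sxx·Syy) = 265.702/√(70975.082304) = 265.702/266.411491 = 0.997337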